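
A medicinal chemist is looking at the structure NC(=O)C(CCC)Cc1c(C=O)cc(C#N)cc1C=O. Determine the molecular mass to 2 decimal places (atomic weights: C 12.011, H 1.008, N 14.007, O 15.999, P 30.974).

First, the molecular formula is C15H16N2O3 (counting implicit H from valence).
  C: 15 × 12.011 = 180.165
  H: 16 × 1.008 = 16.128
  N: 2 × 14.007 = 28.014
  O: 3 × 15.999 = 47.997
Sum: 15×12.011 + 16×1.008 + 2×14.007 + 3×15.999 = 272.304 → 272.30 g/mol.

272.30 g/mol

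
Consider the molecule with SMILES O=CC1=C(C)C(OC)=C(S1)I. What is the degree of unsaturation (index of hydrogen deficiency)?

Degree of unsaturation = (number of rings) + (number of π bonds).
Ring closures in the SMILES: 1.
π bonds: 3 double bonds (each 1 DoU) → 3 DoU from unsaturation.
Total DoU = 1 + 3 = 4.

4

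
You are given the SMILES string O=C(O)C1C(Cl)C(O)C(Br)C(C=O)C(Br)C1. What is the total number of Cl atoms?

Scan the SMILES for Cl atoms (remember two-letter symbols like Cl and Br are single atoms).
Chlorine count: 1.

1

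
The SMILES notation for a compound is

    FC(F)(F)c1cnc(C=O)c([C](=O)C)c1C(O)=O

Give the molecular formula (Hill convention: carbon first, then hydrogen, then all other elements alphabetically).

Walk through each heavy atom and fill implicit hydrogens from standard valence (C 4, N 3, O 2, S 2, halogen 1); for lowercase aromatic atoms, an aromatic c carries 1 H when it has two neighbours and 0 H with three, and aromatic n carries 0 H:
  atom 1: F (halogen, monovalent) → 0 H
  atom 2: C, bond orders sum to 4 (valence 4) → 0 H
  atom 3: F (halogen, monovalent) → 0 H
  atom 4: F (halogen, monovalent) → 0 H
  atom 5: aromatic c, 3 neighbours → 0 H
  atom 6: aromatic c, 2 neighbours → 1 H
  atom 7: aromatic n, 2 neighbours → 0 H
  atom 8: aromatic c, 3 neighbours → 0 H
  atom 9: C, bond orders sum to 3 (valence 4) → 1 H
  atom 10: O, bond orders sum to 2 (valence 2) → 0 H
  atom 11: aromatic c, 3 neighbours → 0 H
  atom 12: C with explicit H count 0
  atom 13: O, bond orders sum to 2 (valence 2) → 0 H
  atom 14: C, bond orders sum to 1 (valence 4) → 3 H
  atom 15: aromatic c, 3 neighbours → 0 H
  atom 16: C, bond orders sum to 4 (valence 4) → 0 H
  atom 17: O, bond orders sum to 1 (valence 2) → 1 H
  atom 18: O, bond orders sum to 2 (valence 2) → 0 H
Totals → C:10, H:6, F:3, N:1, O:4.
In Hill order: C10H6F3NO4.

C10H6F3NO4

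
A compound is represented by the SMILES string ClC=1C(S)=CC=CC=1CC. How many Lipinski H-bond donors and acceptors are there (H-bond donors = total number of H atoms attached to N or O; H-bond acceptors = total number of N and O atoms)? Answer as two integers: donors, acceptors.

Donors: find every N or O and count the H atoms it carries.
  (no N or O atoms present)
Lipinski HBD = 0.
Acceptors: N atoms = 0, O atoms = 0 → HBA = 0.

0, 0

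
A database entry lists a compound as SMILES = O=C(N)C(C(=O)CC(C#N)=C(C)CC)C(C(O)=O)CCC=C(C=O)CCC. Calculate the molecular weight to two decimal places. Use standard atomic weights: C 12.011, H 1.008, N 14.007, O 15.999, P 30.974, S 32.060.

First, the molecular formula is C20H28N2O5 (counting implicit H from valence).
  C: 20 × 12.011 = 240.220
  H: 28 × 1.008 = 28.224
  N: 2 × 14.007 = 28.014
  O: 5 × 15.999 = 79.995
Sum: 20×12.011 + 28×1.008 + 2×14.007 + 5×15.999 = 376.453 → 376.45 g/mol.

376.45 g/mol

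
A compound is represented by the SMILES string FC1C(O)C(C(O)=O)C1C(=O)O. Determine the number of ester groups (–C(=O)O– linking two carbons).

0

Scan the SMILES for the ester motif — none present.
Groups that are present: 2 carboxylic acid, 1 hydroxyl.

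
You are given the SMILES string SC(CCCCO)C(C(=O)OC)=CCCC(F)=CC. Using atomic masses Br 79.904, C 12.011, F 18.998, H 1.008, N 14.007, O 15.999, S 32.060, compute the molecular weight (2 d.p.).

290.39 g/mol

First, the molecular formula is C14H23FO3S (counting implicit H from valence).
  C: 14 × 12.011 = 168.154
  F: 1 × 18.998 = 18.998
  H: 23 × 1.008 = 23.184
  O: 3 × 15.999 = 47.997
  S: 1 × 32.060 = 32.060
Sum: 14×12.011 + 1×18.998 + 23×1.008 + 3×15.999 + 1×32.060 = 290.393 → 290.39 g/mol.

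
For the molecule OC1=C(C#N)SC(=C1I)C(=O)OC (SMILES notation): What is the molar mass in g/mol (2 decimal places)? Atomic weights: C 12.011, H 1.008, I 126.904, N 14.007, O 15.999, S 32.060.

309.08 g/mol

First, the molecular formula is C7H4INO3S (counting implicit H from valence).
  C: 7 × 12.011 = 84.077
  H: 4 × 1.008 = 4.032
  I: 1 × 126.904 = 126.904
  N: 1 × 14.007 = 14.007
  O: 3 × 15.999 = 47.997
  S: 1 × 32.060 = 32.060
Sum: 7×12.011 + 4×1.008 + 1×126.904 + 1×14.007 + 3×15.999 + 1×32.060 = 309.077 → 309.08 g/mol.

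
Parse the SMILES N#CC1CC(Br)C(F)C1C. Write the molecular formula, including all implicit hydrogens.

Walk through each heavy atom and fill implicit hydrogens from standard valence (C 4, N 3, O 2, S 2, halogen 1):
  atom 1: N, bond orders sum to 3 (valence 3) → 0 H
  atom 2: C, bond orders sum to 4 (valence 4) → 0 H
  atom 3: C, bond orders sum to 3 (valence 4) → 1 H
  atom 4: C, bond orders sum to 2 (valence 4) → 2 H
  atom 5: C, bond orders sum to 3 (valence 4) → 1 H
  atom 6: Br (halogen, monovalent) → 0 H
  atom 7: C, bond orders sum to 3 (valence 4) → 1 H
  atom 8: F (halogen, monovalent) → 0 H
  atom 9: C, bond orders sum to 3 (valence 4) → 1 H
  atom 10: C, bond orders sum to 1 (valence 4) → 3 H
Totals → C:7, H:9, Br:1, F:1, N:1.

C7H9BrFN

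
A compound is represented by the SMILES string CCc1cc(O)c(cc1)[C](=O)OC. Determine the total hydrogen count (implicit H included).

Walk through each heavy atom and fill implicit hydrogens from standard valence (C 4, N 3, O 2, S 2, halogen 1); for lowercase aromatic atoms, an aromatic c carries 1 H when it has two neighbours and 0 H with three, and aromatic n carries 0 H:
  atom 1: C, bond orders sum to 1 (valence 4) → 3 H
  atom 2: C, bond orders sum to 2 (valence 4) → 2 H
  atom 3: aromatic c, 3 neighbours → 0 H
  atom 4: aromatic c, 2 neighbours → 1 H
  atom 5: aromatic c, 3 neighbours → 0 H
  atom 6: O, bond orders sum to 1 (valence 2) → 1 H
  atom 7: aromatic c, 3 neighbours → 0 H
  atom 8: aromatic c, 2 neighbours → 1 H
  atom 9: aromatic c, 2 neighbours → 1 H
  atom 10: C with explicit H count 0
  atom 11: O, bond orders sum to 2 (valence 2) → 0 H
  atom 12: O, bond orders sum to 2 (valence 2) → 0 H
  atom 13: C, bond orders sum to 1 (valence 4) → 3 H
Total hydrogens: 12.

12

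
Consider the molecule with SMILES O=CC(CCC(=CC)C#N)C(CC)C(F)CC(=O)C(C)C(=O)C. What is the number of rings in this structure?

0

In SMILES, each pair of matching ring-closure digits denotes one ring-closing bond; the number of such bonds equals the number of independent rings.
Ring-closure bonds here: 0.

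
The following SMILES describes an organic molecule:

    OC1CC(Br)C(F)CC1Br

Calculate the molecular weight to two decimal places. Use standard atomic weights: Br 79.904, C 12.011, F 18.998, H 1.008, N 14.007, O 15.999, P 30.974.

First, the molecular formula is C6H9Br2FO (counting implicit H from valence).
  Br: 2 × 79.904 = 159.808
  C: 6 × 12.011 = 72.066
  F: 1 × 18.998 = 18.998
  H: 9 × 1.008 = 9.072
  O: 1 × 15.999 = 15.999
Sum: 2×79.904 + 6×12.011 + 1×18.998 + 9×1.008 + 1×15.999 = 275.943 → 275.94 g/mol.

275.94 g/mol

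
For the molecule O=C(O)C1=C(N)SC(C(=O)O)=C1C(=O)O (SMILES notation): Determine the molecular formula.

C7H5NO6S

Walk through each heavy atom and fill implicit hydrogens from standard valence (C 4, N 3, O 2, S 2, halogen 1):
  atom 1: O, bond orders sum to 2 (valence 2) → 0 H
  atom 2: C, bond orders sum to 4 (valence 4) → 0 H
  atom 3: O, bond orders sum to 1 (valence 2) → 1 H
  atom 4: C, bond orders sum to 4 (valence 4) → 0 H
  atom 5: C, bond orders sum to 4 (valence 4) → 0 H
  atom 6: N, bond orders sum to 1 (valence 3) → 2 H
  atom 7: S, bond orders sum to 2 (valence 2) → 0 H
  atom 8: C, bond orders sum to 4 (valence 4) → 0 H
  atom 9: C, bond orders sum to 4 (valence 4) → 0 H
  atom 10: O, bond orders sum to 2 (valence 2) → 0 H
  atom 11: O, bond orders sum to 1 (valence 2) → 1 H
  atom 12: C, bond orders sum to 4 (valence 4) → 0 H
  atom 13: C, bond orders sum to 4 (valence 4) → 0 H
  atom 14: O, bond orders sum to 2 (valence 2) → 0 H
  atom 15: O, bond orders sum to 1 (valence 2) → 1 H
Totals → C:7, H:5, N:1, O:6, S:1.
In Hill order: C7H5NO6S.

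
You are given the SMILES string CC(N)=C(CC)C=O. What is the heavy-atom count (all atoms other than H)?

8

Every atom symbol written in the SMILES (organic subset) is one heavy atom; implicit H are not written.
Heavy atoms by element → C:6, N:1, O:1.
Total: 8.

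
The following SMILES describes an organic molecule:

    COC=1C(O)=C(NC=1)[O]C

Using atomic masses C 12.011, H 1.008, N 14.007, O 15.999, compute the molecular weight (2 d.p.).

143.14 g/mol

First, the molecular formula is C6H9NO3 (counting implicit H from valence).
  C: 6 × 12.011 = 72.066
  H: 9 × 1.008 = 9.072
  N: 1 × 14.007 = 14.007
  O: 3 × 15.999 = 47.997
Sum: 6×12.011 + 9×1.008 + 1×14.007 + 3×15.999 = 143.142 → 143.14 g/mol.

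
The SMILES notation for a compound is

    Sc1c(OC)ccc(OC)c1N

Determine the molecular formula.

Walk through each heavy atom and fill implicit hydrogens from standard valence (C 4, N 3, O 2, S 2, halogen 1); for lowercase aromatic atoms, an aromatic c carries 1 H when it has two neighbours and 0 H with three, and aromatic n carries 0 H:
  atom 1: S, bond orders sum to 1 (valence 2) → 1 H
  atom 2: aromatic c, 3 neighbours → 0 H
  atom 3: aromatic c, 3 neighbours → 0 H
  atom 4: O, bond orders sum to 2 (valence 2) → 0 H
  atom 5: C, bond orders sum to 1 (valence 4) → 3 H
  atom 6: aromatic c, 2 neighbours → 1 H
  atom 7: aromatic c, 2 neighbours → 1 H
  atom 8: aromatic c, 3 neighbours → 0 H
  atom 9: O, bond orders sum to 2 (valence 2) → 0 H
  atom 10: C, bond orders sum to 1 (valence 4) → 3 H
  atom 11: aromatic c, 3 neighbours → 0 H
  atom 12: N, bond orders sum to 1 (valence 3) → 2 H
Totals → C:8, H:11, N:1, O:2, S:1.
In Hill order: C8H11NO2S.

C8H11NO2S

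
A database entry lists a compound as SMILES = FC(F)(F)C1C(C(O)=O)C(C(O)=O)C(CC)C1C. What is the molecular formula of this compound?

C11H15F3O4

Walk through each heavy atom and fill implicit hydrogens from standard valence (C 4, N 3, O 2, S 2, halogen 1):
  atom 1: F (halogen, monovalent) → 0 H
  atom 2: C, bond orders sum to 4 (valence 4) → 0 H
  atom 3: F (halogen, monovalent) → 0 H
  atom 4: F (halogen, monovalent) → 0 H
  atom 5: C, bond orders sum to 3 (valence 4) → 1 H
  atom 6: C, bond orders sum to 3 (valence 4) → 1 H
  atom 7: C, bond orders sum to 4 (valence 4) → 0 H
  atom 8: O, bond orders sum to 1 (valence 2) → 1 H
  atom 9: O, bond orders sum to 2 (valence 2) → 0 H
  atom 10: C, bond orders sum to 3 (valence 4) → 1 H
  atom 11: C, bond orders sum to 4 (valence 4) → 0 H
  atom 12: O, bond orders sum to 1 (valence 2) → 1 H
  atom 13: O, bond orders sum to 2 (valence 2) → 0 H
  atom 14: C, bond orders sum to 3 (valence 4) → 1 H
  atom 15: C, bond orders sum to 2 (valence 4) → 2 H
  atom 16: C, bond orders sum to 1 (valence 4) → 3 H
  atom 17: C, bond orders sum to 3 (valence 4) → 1 H
  atom 18: C, bond orders sum to 1 (valence 4) → 3 H
Totals → C:11, H:15, F:3, O:4.
In Hill order: C11H15F3O4.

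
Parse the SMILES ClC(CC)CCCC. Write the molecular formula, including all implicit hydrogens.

C7H15Cl

Walk through each heavy atom and fill implicit hydrogens from standard valence (C 4, N 3, O 2, S 2, halogen 1):
  atom 1: Cl (halogen, monovalent) → 0 H
  atom 2: C, bond orders sum to 3 (valence 4) → 1 H
  atom 3: C, bond orders sum to 2 (valence 4) → 2 H
  atom 4: C, bond orders sum to 1 (valence 4) → 3 H
  atom 5: C, bond orders sum to 2 (valence 4) → 2 H
  atom 6: C, bond orders sum to 2 (valence 4) → 2 H
  atom 7: C, bond orders sum to 2 (valence 4) → 2 H
  atom 8: C, bond orders sum to 1 (valence 4) → 3 H
Totals → C:7, H:15, Cl:1.
In Hill order: C7H15Cl.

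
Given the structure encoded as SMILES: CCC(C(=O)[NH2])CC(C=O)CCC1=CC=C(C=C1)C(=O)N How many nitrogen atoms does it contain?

Scan the SMILES for N atoms (remember two-letter symbols like Cl and Br are single atoms).
Nitrogen count: 2.

2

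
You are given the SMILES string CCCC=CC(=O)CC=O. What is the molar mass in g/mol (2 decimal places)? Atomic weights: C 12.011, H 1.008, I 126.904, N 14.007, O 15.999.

140.18 g/mol

First, the molecular formula is C8H12O2 (counting implicit H from valence).
  C: 8 × 12.011 = 96.088
  H: 12 × 1.008 = 12.096
  O: 2 × 15.999 = 31.998
Sum: 8×12.011 + 12×1.008 + 2×15.999 = 140.182 → 140.18 g/mol.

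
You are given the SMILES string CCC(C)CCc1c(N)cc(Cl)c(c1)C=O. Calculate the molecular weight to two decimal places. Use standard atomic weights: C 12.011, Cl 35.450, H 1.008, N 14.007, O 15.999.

First, the molecular formula is C13H18ClNO (counting implicit H from valence).
  C: 13 × 12.011 = 156.143
  Cl: 1 × 35.450 = 35.450
  H: 18 × 1.008 = 18.144
  N: 1 × 14.007 = 14.007
  O: 1 × 15.999 = 15.999
Sum: 13×12.011 + 1×35.450 + 18×1.008 + 1×14.007 + 1×15.999 = 239.743 → 239.74 g/mol.

239.74 g/mol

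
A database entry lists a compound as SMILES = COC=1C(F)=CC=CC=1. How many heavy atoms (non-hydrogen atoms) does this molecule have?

9

Every atom symbol written in the SMILES (organic subset) is one heavy atom; implicit H are not written.
Heavy atoms by element → C:7, F:1, O:1.
Total: 9.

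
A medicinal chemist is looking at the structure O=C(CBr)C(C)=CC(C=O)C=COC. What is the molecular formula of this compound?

C10H13BrO3

Walk through each heavy atom and fill implicit hydrogens from standard valence (C 4, N 3, O 2, S 2, halogen 1):
  atom 1: O, bond orders sum to 2 (valence 2) → 0 H
  atom 2: C, bond orders sum to 4 (valence 4) → 0 H
  atom 3: C, bond orders sum to 2 (valence 4) → 2 H
  atom 4: Br (halogen, monovalent) → 0 H
  atom 5: C, bond orders sum to 4 (valence 4) → 0 H
  atom 6: C, bond orders sum to 1 (valence 4) → 3 H
  atom 7: C, bond orders sum to 3 (valence 4) → 1 H
  atom 8: C, bond orders sum to 3 (valence 4) → 1 H
  atom 9: C, bond orders sum to 3 (valence 4) → 1 H
  atom 10: O, bond orders sum to 2 (valence 2) → 0 H
  atom 11: C, bond orders sum to 3 (valence 4) → 1 H
  atom 12: C, bond orders sum to 3 (valence 4) → 1 H
  atom 13: O, bond orders sum to 2 (valence 2) → 0 H
  atom 14: C, bond orders sum to 1 (valence 4) → 3 H
Totals → C:10, H:13, Br:1, O:3.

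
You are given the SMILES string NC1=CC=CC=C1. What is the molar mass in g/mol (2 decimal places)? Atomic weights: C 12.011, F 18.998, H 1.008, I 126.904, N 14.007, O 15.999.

First, the molecular formula is C6H7N (counting implicit H from valence).
  C: 6 × 12.011 = 72.066
  H: 7 × 1.008 = 7.056
  N: 1 × 14.007 = 14.007
Sum: 6×12.011 + 7×1.008 + 1×14.007 = 93.129 → 93.13 g/mol.

93.13 g/mol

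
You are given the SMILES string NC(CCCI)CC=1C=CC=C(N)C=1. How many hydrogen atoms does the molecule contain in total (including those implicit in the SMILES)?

17

Walk through each heavy atom and fill implicit hydrogens from standard valence (C 4, N 3, O 2, S 2, halogen 1):
  atom 1: N, bond orders sum to 1 (valence 3) → 2 H
  atom 2: C, bond orders sum to 3 (valence 4) → 1 H
  atom 3: C, bond orders sum to 2 (valence 4) → 2 H
  atom 4: C, bond orders sum to 2 (valence 4) → 2 H
  atom 5: C, bond orders sum to 2 (valence 4) → 2 H
  atom 6: I (halogen, monovalent) → 0 H
  atom 7: C, bond orders sum to 2 (valence 4) → 2 H
  atom 8: C, bond orders sum to 4 (valence 4) → 0 H
  atom 9: C, bond orders sum to 3 (valence 4) → 1 H
  atom 10: C, bond orders sum to 3 (valence 4) → 1 H
  atom 11: C, bond orders sum to 3 (valence 4) → 1 H
  atom 12: C, bond orders sum to 4 (valence 4) → 0 H
  atom 13: N, bond orders sum to 1 (valence 3) → 2 H
  atom 14: C, bond orders sum to 3 (valence 4) → 1 H
Total hydrogens: 17.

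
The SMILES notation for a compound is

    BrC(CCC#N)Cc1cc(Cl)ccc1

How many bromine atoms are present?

1

Scan the SMILES for Br atoms (remember two-letter symbols like Cl and Br are single atoms).
Bromine count: 1.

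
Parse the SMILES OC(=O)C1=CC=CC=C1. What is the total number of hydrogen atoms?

Walk through each heavy atom and fill implicit hydrogens from standard valence (C 4, N 3, O 2, S 2, halogen 1):
  atom 1: O, bond orders sum to 1 (valence 2) → 1 H
  atom 2: C, bond orders sum to 4 (valence 4) → 0 H
  atom 3: O, bond orders sum to 2 (valence 2) → 0 H
  atom 4: C, bond orders sum to 4 (valence 4) → 0 H
  atom 5: C, bond orders sum to 3 (valence 4) → 1 H
  atom 6: C, bond orders sum to 3 (valence 4) → 1 H
  atom 7: C, bond orders sum to 3 (valence 4) → 1 H
  atom 8: C, bond orders sum to 3 (valence 4) → 1 H
  atom 9: C, bond orders sum to 3 (valence 4) → 1 H
Total hydrogens: 6.

6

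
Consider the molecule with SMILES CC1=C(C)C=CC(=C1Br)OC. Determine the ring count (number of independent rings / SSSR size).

In SMILES, each pair of matching ring-closure digits denotes one ring-closing bond; the number of such bonds equals the number of independent rings.
Ring-closure bonds here: 1.

1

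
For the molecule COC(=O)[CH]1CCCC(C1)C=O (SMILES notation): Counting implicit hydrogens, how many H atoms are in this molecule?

14

Walk through each heavy atom and fill implicit hydrogens from standard valence (C 4, N 3, O 2, S 2, halogen 1):
  atom 1: C, bond orders sum to 1 (valence 4) → 3 H
  atom 2: O, bond orders sum to 2 (valence 2) → 0 H
  atom 3: C, bond orders sum to 4 (valence 4) → 0 H
  atom 4: O, bond orders sum to 2 (valence 2) → 0 H
  atom 5: C with explicit H count 1
  atom 6: C, bond orders sum to 2 (valence 4) → 2 H
  atom 7: C, bond orders sum to 2 (valence 4) → 2 H
  atom 8: C, bond orders sum to 2 (valence 4) → 2 H
  atom 9: C, bond orders sum to 3 (valence 4) → 1 H
  atom 10: C, bond orders sum to 2 (valence 4) → 2 H
  atom 11: C, bond orders sum to 3 (valence 4) → 1 H
  atom 12: O, bond orders sum to 2 (valence 2) → 0 H
Total hydrogens: 14.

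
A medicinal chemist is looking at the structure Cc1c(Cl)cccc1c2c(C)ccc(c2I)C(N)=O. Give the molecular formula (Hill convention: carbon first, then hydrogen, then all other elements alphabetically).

C15H13ClINO

Walk through each heavy atom and fill implicit hydrogens from standard valence (C 4, N 3, O 2, S 2, halogen 1); for lowercase aromatic atoms, an aromatic c carries 1 H when it has two neighbours and 0 H with three, and aromatic n carries 0 H:
  atom 1: C, bond orders sum to 1 (valence 4) → 3 H
  atom 2: aromatic c, 3 neighbours → 0 H
  atom 3: aromatic c, 3 neighbours → 0 H
  atom 4: Cl (halogen, monovalent) → 0 H
  atom 5: aromatic c, 2 neighbours → 1 H
  atom 6: aromatic c, 2 neighbours → 1 H
  atom 7: aromatic c, 2 neighbours → 1 H
  atom 8: aromatic c, 3 neighbours → 0 H
  atom 9: aromatic c, 3 neighbours → 0 H
  atom 10: aromatic c, 3 neighbours → 0 H
  atom 11: C, bond orders sum to 1 (valence 4) → 3 H
  atom 12: aromatic c, 2 neighbours → 1 H
  atom 13: aromatic c, 2 neighbours → 1 H
  atom 14: aromatic c, 3 neighbours → 0 H
  atom 15: aromatic c, 3 neighbours → 0 H
  atom 16: I (halogen, monovalent) → 0 H
  atom 17: C, bond orders sum to 4 (valence 4) → 0 H
  atom 18: N, bond orders sum to 1 (valence 3) → 2 H
  atom 19: O, bond orders sum to 2 (valence 2) → 0 H
Totals → C:15, H:13, Cl:1, I:1, N:1, O:1.
In Hill order: C15H13ClINO.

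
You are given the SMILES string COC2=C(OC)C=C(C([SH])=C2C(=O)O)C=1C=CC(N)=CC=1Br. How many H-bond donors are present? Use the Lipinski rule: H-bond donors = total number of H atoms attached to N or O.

Donors: find every N or O and count the H atoms it carries.
  atom 2 (O): bond orders sum to 2 → 0 H
  atom 5 (O): bond orders sum to 2 → 0 H
  atom 13 (O): bond orders sum to 2 → 0 H
  atom 14 (O): bond orders sum to 1 → 1 H
  atom 19 (N): bond orders sum to 1 → 2 H
Lipinski HBD = 3.

3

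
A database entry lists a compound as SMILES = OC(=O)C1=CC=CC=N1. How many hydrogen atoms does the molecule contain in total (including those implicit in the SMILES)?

Walk through each heavy atom and fill implicit hydrogens from standard valence (C 4, N 3, O 2, S 2, halogen 1):
  atom 1: O, bond orders sum to 1 (valence 2) → 1 H
  atom 2: C, bond orders sum to 4 (valence 4) → 0 H
  atom 3: O, bond orders sum to 2 (valence 2) → 0 H
  atom 4: C, bond orders sum to 4 (valence 4) → 0 H
  atom 5: C, bond orders sum to 3 (valence 4) → 1 H
  atom 6: C, bond orders sum to 3 (valence 4) → 1 H
  atom 7: C, bond orders sum to 3 (valence 4) → 1 H
  atom 8: C, bond orders sum to 3 (valence 4) → 1 H
  atom 9: N, bond orders sum to 3 (valence 3) → 0 H
Total hydrogens: 5.

5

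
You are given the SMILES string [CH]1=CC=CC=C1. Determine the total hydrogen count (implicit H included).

6

Walk through each heavy atom and fill implicit hydrogens from standard valence (C 4, N 3, O 2, S 2, halogen 1):
  atom 1: C with explicit H count 1
  atom 2: C, bond orders sum to 3 (valence 4) → 1 H
  atom 3: C, bond orders sum to 3 (valence 4) → 1 H
  atom 4: C, bond orders sum to 3 (valence 4) → 1 H
  atom 5: C, bond orders sum to 3 (valence 4) → 1 H
  atom 6: C, bond orders sum to 3 (valence 4) → 1 H
Total hydrogens: 6.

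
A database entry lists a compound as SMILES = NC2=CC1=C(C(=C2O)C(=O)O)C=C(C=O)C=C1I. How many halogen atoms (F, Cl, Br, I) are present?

1

Halogen atoms appear at heavy-atom position 18 (1×I).
Other groups present: 1 aldehyde, 1 carboxylic acid, 1 hydroxyl, 1 primary amine.
Halogen count: 1.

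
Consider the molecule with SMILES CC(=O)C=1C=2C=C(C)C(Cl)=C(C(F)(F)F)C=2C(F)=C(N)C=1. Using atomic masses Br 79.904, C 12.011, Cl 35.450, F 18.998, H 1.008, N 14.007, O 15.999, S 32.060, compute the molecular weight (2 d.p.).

319.68 g/mol

First, the molecular formula is C14H10ClF4NO (counting implicit H from valence).
  C: 14 × 12.011 = 168.154
  Cl: 1 × 35.450 = 35.450
  F: 4 × 18.998 = 75.992
  H: 10 × 1.008 = 10.080
  N: 1 × 14.007 = 14.007
  O: 1 × 15.999 = 15.999
Sum: 14×12.011 + 1×35.450 + 4×18.998 + 10×1.008 + 1×14.007 + 1×15.999 = 319.682 → 319.68 g/mol.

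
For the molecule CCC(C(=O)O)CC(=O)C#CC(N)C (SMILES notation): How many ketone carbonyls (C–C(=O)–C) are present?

1

The ketone motif appears at heavy-atom position 8 in the SMILES.
Other groups present: 1 alkyne, 1 carboxylic acid, 1 primary amine.
Ketone count: 1.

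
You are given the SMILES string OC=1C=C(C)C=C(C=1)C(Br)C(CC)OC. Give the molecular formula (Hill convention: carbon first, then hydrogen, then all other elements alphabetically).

C12H17BrO2

Walk through each heavy atom and fill implicit hydrogens from standard valence (C 4, N 3, O 2, S 2, halogen 1):
  atom 1: O, bond orders sum to 1 (valence 2) → 1 H
  atom 2: C, bond orders sum to 4 (valence 4) → 0 H
  atom 3: C, bond orders sum to 3 (valence 4) → 1 H
  atom 4: C, bond orders sum to 4 (valence 4) → 0 H
  atom 5: C, bond orders sum to 1 (valence 4) → 3 H
  atom 6: C, bond orders sum to 3 (valence 4) → 1 H
  atom 7: C, bond orders sum to 4 (valence 4) → 0 H
  atom 8: C, bond orders sum to 3 (valence 4) → 1 H
  atom 9: C, bond orders sum to 3 (valence 4) → 1 H
  atom 10: Br (halogen, monovalent) → 0 H
  atom 11: C, bond orders sum to 3 (valence 4) → 1 H
  atom 12: C, bond orders sum to 2 (valence 4) → 2 H
  atom 13: C, bond orders sum to 1 (valence 4) → 3 H
  atom 14: O, bond orders sum to 2 (valence 2) → 0 H
  atom 15: C, bond orders sum to 1 (valence 4) → 3 H
Totals → C:12, H:17, Br:1, O:2.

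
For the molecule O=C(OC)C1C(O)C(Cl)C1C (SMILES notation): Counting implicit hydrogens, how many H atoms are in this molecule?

Walk through each heavy atom and fill implicit hydrogens from standard valence (C 4, N 3, O 2, S 2, halogen 1):
  atom 1: O, bond orders sum to 2 (valence 2) → 0 H
  atom 2: C, bond orders sum to 4 (valence 4) → 0 H
  atom 3: O, bond orders sum to 2 (valence 2) → 0 H
  atom 4: C, bond orders sum to 1 (valence 4) → 3 H
  atom 5: C, bond orders sum to 3 (valence 4) → 1 H
  atom 6: C, bond orders sum to 3 (valence 4) → 1 H
  atom 7: O, bond orders sum to 1 (valence 2) → 1 H
  atom 8: C, bond orders sum to 3 (valence 4) → 1 H
  atom 9: Cl (halogen, monovalent) → 0 H
  atom 10: C, bond orders sum to 3 (valence 4) → 1 H
  atom 11: C, bond orders sum to 1 (valence 4) → 3 H
Total hydrogens: 11.

11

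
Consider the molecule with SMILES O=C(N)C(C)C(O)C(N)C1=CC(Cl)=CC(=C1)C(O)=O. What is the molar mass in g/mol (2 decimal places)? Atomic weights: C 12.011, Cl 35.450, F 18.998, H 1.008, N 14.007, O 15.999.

286.71 g/mol

First, the molecular formula is C12H15ClN2O4 (counting implicit H from valence).
  C: 12 × 12.011 = 144.132
  Cl: 1 × 35.450 = 35.450
  H: 15 × 1.008 = 15.120
  N: 2 × 14.007 = 28.014
  O: 4 × 15.999 = 63.996
Sum: 12×12.011 + 1×35.450 + 15×1.008 + 2×14.007 + 4×15.999 = 286.712 → 286.71 g/mol.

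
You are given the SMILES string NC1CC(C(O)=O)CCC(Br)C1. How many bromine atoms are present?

Scan the SMILES for Br atoms (remember two-letter symbols like Cl and Br are single atoms).
Bromine count: 1.

1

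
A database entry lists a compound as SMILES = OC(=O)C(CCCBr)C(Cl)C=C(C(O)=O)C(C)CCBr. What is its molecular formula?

C13H19Br2ClO4

Walk through each heavy atom and fill implicit hydrogens from standard valence (C 4, N 3, O 2, S 2, halogen 1):
  atom 1: O, bond orders sum to 1 (valence 2) → 1 H
  atom 2: C, bond orders sum to 4 (valence 4) → 0 H
  atom 3: O, bond orders sum to 2 (valence 2) → 0 H
  atom 4: C, bond orders sum to 3 (valence 4) → 1 H
  atom 5: C, bond orders sum to 2 (valence 4) → 2 H
  atom 6: C, bond orders sum to 2 (valence 4) → 2 H
  atom 7: C, bond orders sum to 2 (valence 4) → 2 H
  atom 8: Br (halogen, monovalent) → 0 H
  atom 9: C, bond orders sum to 3 (valence 4) → 1 H
  atom 10: Cl (halogen, monovalent) → 0 H
  atom 11: C, bond orders sum to 3 (valence 4) → 1 H
  atom 12: C, bond orders sum to 4 (valence 4) → 0 H
  atom 13: C, bond orders sum to 4 (valence 4) → 0 H
  atom 14: O, bond orders sum to 1 (valence 2) → 1 H
  atom 15: O, bond orders sum to 2 (valence 2) → 0 H
  atom 16: C, bond orders sum to 3 (valence 4) → 1 H
  atom 17: C, bond orders sum to 1 (valence 4) → 3 H
  atom 18: C, bond orders sum to 2 (valence 4) → 2 H
  atom 19: C, bond orders sum to 2 (valence 4) → 2 H
  atom 20: Br (halogen, monovalent) → 0 H
Totals → C:13, H:19, Br:2, Cl:1, O:4.
In Hill order: C13H19Br2ClO4.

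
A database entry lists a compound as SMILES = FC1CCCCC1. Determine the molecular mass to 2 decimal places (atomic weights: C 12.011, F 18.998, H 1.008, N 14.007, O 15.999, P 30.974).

First, the molecular formula is C6H11F (counting implicit H from valence).
  C: 6 × 12.011 = 72.066
  F: 1 × 18.998 = 18.998
  H: 11 × 1.008 = 11.088
Sum: 6×12.011 + 1×18.998 + 11×1.008 = 102.152 → 102.15 g/mol.

102.15 g/mol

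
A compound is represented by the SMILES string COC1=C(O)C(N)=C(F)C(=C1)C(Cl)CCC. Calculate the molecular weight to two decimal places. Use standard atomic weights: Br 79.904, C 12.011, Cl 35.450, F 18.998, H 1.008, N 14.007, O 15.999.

247.69 g/mol

First, the molecular formula is C11H15ClFNO2 (counting implicit H from valence).
  C: 11 × 12.011 = 132.121
  Cl: 1 × 35.450 = 35.450
  F: 1 × 18.998 = 18.998
  H: 15 × 1.008 = 15.120
  N: 1 × 14.007 = 14.007
  O: 2 × 15.999 = 31.998
Sum: 11×12.011 + 1×35.450 + 1×18.998 + 15×1.008 + 1×14.007 + 2×15.999 = 247.694 → 247.69 g/mol.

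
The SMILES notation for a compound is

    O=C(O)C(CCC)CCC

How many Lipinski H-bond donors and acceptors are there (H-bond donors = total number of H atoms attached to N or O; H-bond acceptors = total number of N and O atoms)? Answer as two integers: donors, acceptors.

1, 2

Donors: find every N or O and count the H atoms it carries.
  atom 1 (O): bond orders sum to 2 → 0 H
  atom 3 (O): bond orders sum to 1 → 1 H
Lipinski HBD = 1.
Acceptors: N atoms = 0, O atoms = 2 → HBA = 2.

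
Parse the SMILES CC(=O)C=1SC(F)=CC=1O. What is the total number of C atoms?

Count every carbon token in the SMILES (each C, including those in ring-closure positions and inside branches).
Carbon count: 6.

6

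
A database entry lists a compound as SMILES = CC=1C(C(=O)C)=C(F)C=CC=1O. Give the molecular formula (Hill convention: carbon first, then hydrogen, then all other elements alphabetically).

Walk through each heavy atom and fill implicit hydrogens from standard valence (C 4, N 3, O 2, S 2, halogen 1):
  atom 1: C, bond orders sum to 1 (valence 4) → 3 H
  atom 2: C, bond orders sum to 4 (valence 4) → 0 H
  atom 3: C, bond orders sum to 4 (valence 4) → 0 H
  atom 4: C, bond orders sum to 4 (valence 4) → 0 H
  atom 5: O, bond orders sum to 2 (valence 2) → 0 H
  atom 6: C, bond orders sum to 1 (valence 4) → 3 H
  atom 7: C, bond orders sum to 4 (valence 4) → 0 H
  atom 8: F (halogen, monovalent) → 0 H
  atom 9: C, bond orders sum to 3 (valence 4) → 1 H
  atom 10: C, bond orders sum to 3 (valence 4) → 1 H
  atom 11: C, bond orders sum to 4 (valence 4) → 0 H
  atom 12: O, bond orders sum to 1 (valence 2) → 1 H
Totals → C:9, H:9, F:1, O:2.

C9H9FO2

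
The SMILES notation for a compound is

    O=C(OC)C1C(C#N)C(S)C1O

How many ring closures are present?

In SMILES, each pair of matching ring-closure digits denotes one ring-closing bond; the number of such bonds equals the number of independent rings.
Ring-closure bonds here: 1.

1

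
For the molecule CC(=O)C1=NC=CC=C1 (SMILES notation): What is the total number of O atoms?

1

Scan the SMILES for O atoms (remember two-letter symbols like Cl and Br are single atoms).
Oxygen count: 1.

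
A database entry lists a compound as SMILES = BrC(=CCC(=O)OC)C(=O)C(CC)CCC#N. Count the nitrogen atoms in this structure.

Scan the SMILES for N atoms (remember two-letter symbols like Cl and Br are single atoms).
Nitrogen count: 1.

1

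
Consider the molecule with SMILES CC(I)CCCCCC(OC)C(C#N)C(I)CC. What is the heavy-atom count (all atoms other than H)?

18

Every atom symbol written in the SMILES (organic subset) is one heavy atom; implicit H are not written.
Heavy atoms by element → C:14, I:2, N:1, O:1.
Total: 18.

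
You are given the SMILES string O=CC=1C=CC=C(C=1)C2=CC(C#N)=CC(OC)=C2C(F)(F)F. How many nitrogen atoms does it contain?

1

Scan the SMILES for N atoms (remember two-letter symbols like Cl and Br are single atoms).
Nitrogen count: 1.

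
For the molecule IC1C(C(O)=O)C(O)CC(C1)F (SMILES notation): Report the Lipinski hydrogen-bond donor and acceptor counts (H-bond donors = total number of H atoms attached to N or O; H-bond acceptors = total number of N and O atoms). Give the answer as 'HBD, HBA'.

2, 3

Donors: find every N or O and count the H atoms it carries.
  atom 5 (O): bond orders sum to 1 → 1 H
  atom 6 (O): bond orders sum to 2 → 0 H
  atom 8 (O): bond orders sum to 1 → 1 H
Lipinski HBD = 2.
Acceptors: N atoms = 0, O atoms = 3 → HBA = 3.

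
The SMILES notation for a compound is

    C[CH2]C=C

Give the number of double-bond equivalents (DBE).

1

Degree of unsaturation = (number of rings) + (number of π bonds).
Ring closures in the SMILES: 0.
π bonds: 1 double bond (each 1 DoU) → 1 DoU from unsaturation.
Total DoU = 0 + 1 = 1.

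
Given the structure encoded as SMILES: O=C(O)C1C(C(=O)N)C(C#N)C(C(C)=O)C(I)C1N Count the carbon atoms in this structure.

11

Count every carbon token in the SMILES (each C, including those in ring-closure positions and inside branches).
Carbon count: 11.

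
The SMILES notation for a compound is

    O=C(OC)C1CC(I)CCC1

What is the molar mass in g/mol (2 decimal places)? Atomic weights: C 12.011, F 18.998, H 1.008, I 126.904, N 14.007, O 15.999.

First, the molecular formula is C8H13IO2 (counting implicit H from valence).
  C: 8 × 12.011 = 96.088
  H: 13 × 1.008 = 13.104
  I: 1 × 126.904 = 126.904
  O: 2 × 15.999 = 31.998
Sum: 8×12.011 + 13×1.008 + 1×126.904 + 2×15.999 = 268.094 → 268.09 g/mol.

268.09 g/mol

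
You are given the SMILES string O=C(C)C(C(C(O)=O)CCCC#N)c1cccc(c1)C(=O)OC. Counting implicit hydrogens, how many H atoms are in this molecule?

19

Walk through each heavy atom and fill implicit hydrogens from standard valence (C 4, N 3, O 2, S 2, halogen 1); for lowercase aromatic atoms, an aromatic c carries 1 H when it has two neighbours and 0 H with three, and aromatic n carries 0 H:
  atom 1: O, bond orders sum to 2 (valence 2) → 0 H
  atom 2: C, bond orders sum to 4 (valence 4) → 0 H
  atom 3: C, bond orders sum to 1 (valence 4) → 3 H
  atom 4: C, bond orders sum to 3 (valence 4) → 1 H
  atom 5: C, bond orders sum to 3 (valence 4) → 1 H
  atom 6: C, bond orders sum to 4 (valence 4) → 0 H
  atom 7: O, bond orders sum to 1 (valence 2) → 1 H
  atom 8: O, bond orders sum to 2 (valence 2) → 0 H
  atom 9: C, bond orders sum to 2 (valence 4) → 2 H
  atom 10: C, bond orders sum to 2 (valence 4) → 2 H
  atom 11: C, bond orders sum to 2 (valence 4) → 2 H
  atom 12: C, bond orders sum to 4 (valence 4) → 0 H
  atom 13: N, bond orders sum to 3 (valence 3) → 0 H
  atom 14: aromatic c, 3 neighbours → 0 H
  atom 15: aromatic c, 2 neighbours → 1 H
  atom 16: aromatic c, 2 neighbours → 1 H
  atom 17: aromatic c, 2 neighbours → 1 H
  atom 18: aromatic c, 3 neighbours → 0 H
  atom 19: aromatic c, 2 neighbours → 1 H
  atom 20: C, bond orders sum to 4 (valence 4) → 0 H
  atom 21: O, bond orders sum to 2 (valence 2) → 0 H
  atom 22: O, bond orders sum to 2 (valence 2) → 0 H
  atom 23: C, bond orders sum to 1 (valence 4) → 3 H
Total hydrogens: 19.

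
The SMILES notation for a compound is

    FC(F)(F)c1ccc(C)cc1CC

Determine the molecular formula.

C10H11F3

Walk through each heavy atom and fill implicit hydrogens from standard valence (C 4, N 3, O 2, S 2, halogen 1); for lowercase aromatic atoms, an aromatic c carries 1 H when it has two neighbours and 0 H with three, and aromatic n carries 0 H:
  atom 1: F (halogen, monovalent) → 0 H
  atom 2: C, bond orders sum to 4 (valence 4) → 0 H
  atom 3: F (halogen, monovalent) → 0 H
  atom 4: F (halogen, monovalent) → 0 H
  atom 5: aromatic c, 3 neighbours → 0 H
  atom 6: aromatic c, 2 neighbours → 1 H
  atom 7: aromatic c, 2 neighbours → 1 H
  atom 8: aromatic c, 3 neighbours → 0 H
  atom 9: C, bond orders sum to 1 (valence 4) → 3 H
  atom 10: aromatic c, 2 neighbours → 1 H
  atom 11: aromatic c, 3 neighbours → 0 H
  atom 12: C, bond orders sum to 2 (valence 4) → 2 H
  atom 13: C, bond orders sum to 1 (valence 4) → 3 H
Totals → C:10, H:11, F:3.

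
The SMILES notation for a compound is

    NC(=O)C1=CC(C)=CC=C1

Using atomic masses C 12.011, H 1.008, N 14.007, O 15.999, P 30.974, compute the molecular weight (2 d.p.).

135.17 g/mol

First, the molecular formula is C8H9NO (counting implicit H from valence).
  C: 8 × 12.011 = 96.088
  H: 9 × 1.008 = 9.072
  N: 1 × 14.007 = 14.007
  O: 1 × 15.999 = 15.999
Sum: 8×12.011 + 9×1.008 + 1×14.007 + 1×15.999 = 135.166 → 135.17 g/mol.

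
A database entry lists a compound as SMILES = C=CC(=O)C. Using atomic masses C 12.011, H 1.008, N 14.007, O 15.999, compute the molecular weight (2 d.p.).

First, the molecular formula is C4H6O (counting implicit H from valence).
  C: 4 × 12.011 = 48.044
  H: 6 × 1.008 = 6.048
  O: 1 × 15.999 = 15.999
Sum: 4×12.011 + 6×1.008 + 1×15.999 = 70.091 → 70.09 g/mol.

70.09 g/mol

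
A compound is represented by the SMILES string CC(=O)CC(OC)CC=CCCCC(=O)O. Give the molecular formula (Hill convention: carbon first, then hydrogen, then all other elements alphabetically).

Walk through each heavy atom and fill implicit hydrogens from standard valence (C 4, N 3, O 2, S 2, halogen 1):
  atom 1: C, bond orders sum to 1 (valence 4) → 3 H
  atom 2: C, bond orders sum to 4 (valence 4) → 0 H
  atom 3: O, bond orders sum to 2 (valence 2) → 0 H
  atom 4: C, bond orders sum to 2 (valence 4) → 2 H
  atom 5: C, bond orders sum to 3 (valence 4) → 1 H
  atom 6: O, bond orders sum to 2 (valence 2) → 0 H
  atom 7: C, bond orders sum to 1 (valence 4) → 3 H
  atom 8: C, bond orders sum to 2 (valence 4) → 2 H
  atom 9: C, bond orders sum to 3 (valence 4) → 1 H
  atom 10: C, bond orders sum to 3 (valence 4) → 1 H
  atom 11: C, bond orders sum to 2 (valence 4) → 2 H
  atom 12: C, bond orders sum to 2 (valence 4) → 2 H
  atom 13: C, bond orders sum to 2 (valence 4) → 2 H
  atom 14: C, bond orders sum to 4 (valence 4) → 0 H
  atom 15: O, bond orders sum to 2 (valence 2) → 0 H
  atom 16: O, bond orders sum to 1 (valence 2) → 1 H
Totals → C:12, H:20, O:4.
In Hill order: C12H20O4.

C12H20O4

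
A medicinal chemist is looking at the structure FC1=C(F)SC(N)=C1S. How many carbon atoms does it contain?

4

Count every carbon token in the SMILES (each C, including those in ring-closure positions and inside branches).
Carbon count: 4.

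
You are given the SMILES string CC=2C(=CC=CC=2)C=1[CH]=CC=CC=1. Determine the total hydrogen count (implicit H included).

12

Walk through each heavy atom and fill implicit hydrogens from standard valence (C 4, N 3, O 2, S 2, halogen 1):
  atom 1: C, bond orders sum to 1 (valence 4) → 3 H
  atom 2: C, bond orders sum to 4 (valence 4) → 0 H
  atom 3: C, bond orders sum to 4 (valence 4) → 0 H
  atom 4: C, bond orders sum to 3 (valence 4) → 1 H
  atom 5: C, bond orders sum to 3 (valence 4) → 1 H
  atom 6: C, bond orders sum to 3 (valence 4) → 1 H
  atom 7: C, bond orders sum to 3 (valence 4) → 1 H
  atom 8: C, bond orders sum to 4 (valence 4) → 0 H
  atom 9: C with explicit H count 1
  atom 10: C, bond orders sum to 3 (valence 4) → 1 H
  atom 11: C, bond orders sum to 3 (valence 4) → 1 H
  atom 12: C, bond orders sum to 3 (valence 4) → 1 H
  atom 13: C, bond orders sum to 3 (valence 4) → 1 H
Total hydrogens: 12.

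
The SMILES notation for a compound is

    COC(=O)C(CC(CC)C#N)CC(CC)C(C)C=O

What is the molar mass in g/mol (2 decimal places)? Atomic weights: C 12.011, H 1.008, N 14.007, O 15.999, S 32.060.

267.37 g/mol

First, the molecular formula is C15H25NO3 (counting implicit H from valence).
  C: 15 × 12.011 = 180.165
  H: 25 × 1.008 = 25.200
  N: 1 × 14.007 = 14.007
  O: 3 × 15.999 = 47.997
Sum: 15×12.011 + 25×1.008 + 1×14.007 + 3×15.999 = 267.369 → 267.37 g/mol.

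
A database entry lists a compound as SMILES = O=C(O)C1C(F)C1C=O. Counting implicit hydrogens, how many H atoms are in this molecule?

Walk through each heavy atom and fill implicit hydrogens from standard valence (C 4, N 3, O 2, S 2, halogen 1):
  atom 1: O, bond orders sum to 2 (valence 2) → 0 H
  atom 2: C, bond orders sum to 4 (valence 4) → 0 H
  atom 3: O, bond orders sum to 1 (valence 2) → 1 H
  atom 4: C, bond orders sum to 3 (valence 4) → 1 H
  atom 5: C, bond orders sum to 3 (valence 4) → 1 H
  atom 6: F (halogen, monovalent) → 0 H
  atom 7: C, bond orders sum to 3 (valence 4) → 1 H
  atom 8: C, bond orders sum to 3 (valence 4) → 1 H
  atom 9: O, bond orders sum to 2 (valence 2) → 0 H
Total hydrogens: 5.

5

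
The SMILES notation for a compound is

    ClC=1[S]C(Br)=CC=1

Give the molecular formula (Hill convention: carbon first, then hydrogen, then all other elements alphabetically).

C4H2BrClS

Walk through each heavy atom and fill implicit hydrogens from standard valence (C 4, N 3, O 2, S 2, halogen 1):
  atom 1: Cl (halogen, monovalent) → 0 H
  atom 2: C, bond orders sum to 4 (valence 4) → 0 H
  atom 3: S with explicit H count 0
  atom 4: C, bond orders sum to 4 (valence 4) → 0 H
  atom 5: Br (halogen, monovalent) → 0 H
  atom 6: C, bond orders sum to 3 (valence 4) → 1 H
  atom 7: C, bond orders sum to 3 (valence 4) → 1 H
Totals → C:4, H:2, Br:1, Cl:1, S:1.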